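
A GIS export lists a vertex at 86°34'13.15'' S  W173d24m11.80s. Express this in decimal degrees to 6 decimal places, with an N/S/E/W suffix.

86.570319° S, 173.403278° W

φ: 86 + 34/60 + 13.15/3600 = 86.5703194
Lon: 24′ + 11.8″ = 24.19667′; 173 + 24.19667/60 = 173.4032778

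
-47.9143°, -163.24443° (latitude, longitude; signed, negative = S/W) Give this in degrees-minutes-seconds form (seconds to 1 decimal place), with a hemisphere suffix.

47°54′51.5″ S, 163°14′39.9″ W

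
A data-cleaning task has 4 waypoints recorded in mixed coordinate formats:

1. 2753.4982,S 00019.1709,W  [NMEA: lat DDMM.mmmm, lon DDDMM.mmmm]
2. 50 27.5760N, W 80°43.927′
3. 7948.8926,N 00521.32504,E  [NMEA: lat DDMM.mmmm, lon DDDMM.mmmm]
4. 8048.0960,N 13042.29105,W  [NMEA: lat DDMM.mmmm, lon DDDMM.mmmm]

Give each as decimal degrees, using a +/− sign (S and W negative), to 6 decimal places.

Point 1:
  Lat: degrees = first 2 digits = 27, minutes = 53.4982; 27 + 53.4982/60 = 27.8916367
  hemisphere S, so the sign is −
  Lon: degrees = first 3 digits = 0, minutes = 19.1709; 0 + 19.1709/60 = 0.3195150
  W ⇒ negate
Point 2:
  Lat: 50 + 27.576/60 = 50.4596000
  N ⇒ keep positive
  Longitude: 80 + 43.927/60 = 80.7321167
  W → negative
Point 3:
  Lat: degrees = first 2 digits = 79, minutes = 48.8926; 79 + 48.8926/60 = 79.8148767
  N ⇒ keep positive
  λ: split at 3 digits → 005° and 21.32504′; 5 + 21.32504/60 = 5.3554173
  E → positive
Point 4:
  Lat: split at 2 digits → 80° and 48.096′; 80 + 48.096/60 = 80.8016000
  N → positive
  Lon: split at 3 digits → 130° and 42.29105′; 130 + 42.29105/60 = 130.7048508
  hemisphere W, so the sign is −

1. -27.891637, -0.319515
2. 50.459600, -80.732117
3. 79.814877, 5.355417
4. 80.801600, -130.704851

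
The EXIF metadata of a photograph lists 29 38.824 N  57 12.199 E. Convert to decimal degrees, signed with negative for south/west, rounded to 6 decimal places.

29.647067, 57.203317

Lat: 38.824′ = 0.647067°; total 29.6470667
N ⇒ keep positive
Longitude: 57 + 12.199/60 = 57.2033167
E ⇒ keep positive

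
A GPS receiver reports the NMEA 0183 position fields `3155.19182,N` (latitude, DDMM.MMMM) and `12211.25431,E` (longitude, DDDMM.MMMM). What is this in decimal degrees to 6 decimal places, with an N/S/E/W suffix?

31.919864° N, 122.187572° E

Lat: split at 2 digits → 31° and 55.19182′; 31 + 55.19182/60 = 31.9198637
Lon: split at 3 digits → 122° and 11.25431′; 122 + 11.25431/60 = 122.1875718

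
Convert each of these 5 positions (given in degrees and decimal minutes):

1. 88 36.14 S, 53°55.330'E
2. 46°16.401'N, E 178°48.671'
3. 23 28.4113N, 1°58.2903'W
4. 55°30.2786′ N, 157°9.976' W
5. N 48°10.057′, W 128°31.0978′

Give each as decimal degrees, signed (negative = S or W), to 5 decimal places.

Point 1:
  Latitude: 88 + 36.14/60 = 88.602333
  S ⇒ negate
  Lon: 53 + 55.33/60 = 53.922167
  E ⇒ keep positive
Point 2:
  Latitude: 46 + 16.401/60 = 46.273350
  N ⇒ keep positive
  Longitude: 178 + 48.671/60 = 178.811183
  E → positive
Point 3:
  Latitude: 23 + 28.4113/60 = 23.473522
  N ⇒ keep positive
  Longitude: 58.2903′ = 0.971505°; total 1.971505
  W → negative
Point 4:
  φ: 55 + 30.2786/60 = 55.504643
  N → positive
  λ: 157 + 9.976/60 = 157.166267
  W ⇒ negate
Point 5:
  φ: 48 + 10.057/60 = 48.167617
  N → positive
  Longitude: 31.0978′ = 0.518297°; total 128.518297
  W → negative

1. -88.60233, 53.92217
2. 46.27335, 178.81118
3. 23.47352, -1.97151
4. 55.50464, -157.16627
5. 48.16762, -128.51830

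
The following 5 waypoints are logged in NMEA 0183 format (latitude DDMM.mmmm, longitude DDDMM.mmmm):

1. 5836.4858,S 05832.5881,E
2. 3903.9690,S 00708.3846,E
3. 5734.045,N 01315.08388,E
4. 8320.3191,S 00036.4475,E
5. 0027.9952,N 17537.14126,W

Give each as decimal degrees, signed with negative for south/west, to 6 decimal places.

1. -58.608097, 58.543135
2. -39.066150, 7.139743
3. 57.567417, 13.251398
4. -83.338652, 0.607458
5. 0.466587, -175.619021

Point 1:
  φ: split at 2 digits → 58° and 36.4858′; 58 + 36.4858/60 = 58.6080967
  hemisphere S, so the sign is −
  Lon: split at 3 digits → 058° and 32.5881′; 58 + 32.5881/60 = 58.5431350
  E → positive
Point 2:
  Latitude: split at 2 digits → 39° and 3.969′; 39 + 3.969/60 = 39.0661500
  hemisphere S, so the sign is −
  Longitude: degrees = first 3 digits = 7, minutes = 8.3846; 7 + 8.3846/60 = 7.1397433
  E → positive
Point 3:
  Lat: degrees = first 2 digits = 57, minutes = 34.045; 57 + 34.045/60 = 57.5674167
  N ⇒ keep positive
  λ: degrees = first 3 digits = 13, minutes = 15.08388; 13 + 15.08388/60 = 13.2513980
  E → positive
Point 4:
  Latitude: degrees = first 2 digits = 83, minutes = 20.3191; 83 + 20.3191/60 = 83.3386517
  S → negative
  Lon: split at 3 digits → 000° and 36.4475′; 0 + 36.4475/60 = 0.6074583
  E ⇒ keep positive
Point 5:
  φ: split at 2 digits → 00° and 27.9952′; 0 + 27.9952/60 = 0.4665867
  N ⇒ keep positive
  Lon: split at 3 digits → 175° and 37.14126′; 175 + 37.14126/60 = 175.6190210
  hemisphere W, so the sign is −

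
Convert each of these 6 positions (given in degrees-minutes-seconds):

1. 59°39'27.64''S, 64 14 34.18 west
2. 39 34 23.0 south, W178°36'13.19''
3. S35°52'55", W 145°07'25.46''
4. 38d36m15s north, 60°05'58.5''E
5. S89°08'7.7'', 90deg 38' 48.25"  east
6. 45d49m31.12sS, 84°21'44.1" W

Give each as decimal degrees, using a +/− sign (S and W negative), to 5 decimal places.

1. -59.65768, -64.24283
2. -39.57306, -178.60366
3. -35.88194, -145.12374
4. 38.60417, 60.09958
5. -89.13547, 90.64674
6. -45.82531, -84.36225

Point 1:
  φ: 59 + 39/60 + 27.64/3600 = 59.657678
  S ⇒ negate
  λ: 14′ + 34.18″ = 14.56967′; 64 + 14.56967/60 = 64.242828
  hemisphere W, so the sign is −
Point 2:
  Lat: 39 + 34/60 + 23/3600 = 39.573056
  S → negative
  λ: 178° + 36/60 + 13.19/3600 = 178 + 0.600000 + 0.003664 = 178.603664
  W ⇒ negate
Point 3:
  Latitude: 35° + 52/60 + 55/3600 = 35 + 0.866667 + 0.015278 = 35.881944
  S ⇒ negate
  λ: 145 + 7/60 + 25.46/3600 = 145.123739
  hemisphere W, so the sign is −
Point 4:
  Lat: 38° + 36/60 + 15/3600 = 38 + 0.600000 + 0.004167 = 38.604167
  N → positive
  λ: 60 + 5/60 + 58.5/3600 = 60.099583
  E → positive
Point 5:
  Latitude: 89° + 8/60 + 7.7/3600 = 89 + 0.133333 + 0.002139 = 89.135472
  S → negative
  Lon: 90 + 38/60 + 48.25/3600 = 90.646736
  E ⇒ keep positive
Point 6:
  Lat: 45 + 49/60 + 31.12/3600 = 45.825311
  hemisphere S, so the sign is −
  λ: 84 + 21/60 + 44.1/3600 = 84.362250
  W ⇒ negate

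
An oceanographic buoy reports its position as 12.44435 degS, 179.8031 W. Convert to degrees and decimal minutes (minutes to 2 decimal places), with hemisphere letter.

12° 26.66′ S, 179° 48.19′ W

Lat: minutes = (12.444350 − 12) × 60 = 26.6610
Lon: 179° + 0.803100 × 60 = 179° 48.1860′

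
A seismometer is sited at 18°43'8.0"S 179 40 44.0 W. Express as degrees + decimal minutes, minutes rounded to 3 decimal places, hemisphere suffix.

Lat: 43 + 8/60 = 43.13333′
Longitude: seconds/60 = 0.73333; minutes = 40 + 0.73333 = 40.73333

18° 43.133′ S, 179° 40.733′ W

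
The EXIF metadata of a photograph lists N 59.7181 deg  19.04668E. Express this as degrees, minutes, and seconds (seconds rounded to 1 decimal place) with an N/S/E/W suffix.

59°43′5.2″ N, 19°02′48.0″ E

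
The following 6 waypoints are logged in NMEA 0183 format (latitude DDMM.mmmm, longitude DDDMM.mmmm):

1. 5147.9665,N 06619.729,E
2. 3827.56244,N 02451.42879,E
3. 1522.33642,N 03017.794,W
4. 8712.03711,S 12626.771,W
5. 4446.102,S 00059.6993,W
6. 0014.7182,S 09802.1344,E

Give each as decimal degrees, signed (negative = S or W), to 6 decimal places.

Point 1:
  Latitude: split at 2 digits → 51° and 47.9665′; 51 + 47.9665/60 = 51.7994417
  N → positive
  Longitude: degrees = first 3 digits = 66, minutes = 19.729; 66 + 19.729/60 = 66.3288167
  E → positive
Point 2:
  Latitude: split at 2 digits → 38° and 27.56244′; 38 + 27.56244/60 = 38.4593740
  N → positive
  Lon: split at 3 digits → 024° and 51.42879′; 24 + 51.42879/60 = 24.8571465
  E → positive
Point 3:
  Lat: split at 2 digits → 15° and 22.33642′; 15 + 22.33642/60 = 15.3722737
  N → positive
  λ: split at 3 digits → 030° and 17.794′; 30 + 17.794/60 = 30.2965667
  hemisphere W, so the sign is −
Point 4:
  Latitude: degrees = first 2 digits = 87, minutes = 12.03711; 87 + 12.03711/60 = 87.2006185
  S ⇒ negate
  Longitude: split at 3 digits → 126° and 26.771′; 126 + 26.771/60 = 126.4461833
  W → negative
Point 5:
  Latitude: degrees = first 2 digits = 44, minutes = 46.102; 44 + 46.102/60 = 44.7683667
  S ⇒ negate
  Longitude: split at 3 digits → 000° and 59.6993′; 0 + 59.6993/60 = 0.9949883
  hemisphere W, so the sign is −
Point 6:
  Lat: split at 2 digits → 00° and 14.7182′; 0 + 14.7182/60 = 0.2453033
  S ⇒ negate
  λ: degrees = first 3 digits = 98, minutes = 2.1344; 98 + 2.1344/60 = 98.0355733
  E → positive

1. 51.799442, 66.328817
2. 38.459374, 24.857147
3. 15.372274, -30.296567
4. -87.200619, -126.446183
5. -44.768367, -0.994988
6. -0.245303, 98.035573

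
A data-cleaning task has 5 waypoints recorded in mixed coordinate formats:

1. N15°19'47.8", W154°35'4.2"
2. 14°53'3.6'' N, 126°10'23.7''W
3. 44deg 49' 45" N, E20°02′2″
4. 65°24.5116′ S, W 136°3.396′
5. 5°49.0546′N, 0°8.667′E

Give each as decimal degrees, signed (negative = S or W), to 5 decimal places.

1. 15.32994, -154.58450
2. 14.88433, -126.17325
3. 44.82917, 20.03389
4. -65.40853, -136.05660
5. 5.81758, 0.14445

Point 1:
  φ: 15° + 19/60 + 47.8/3600 = 15 + 0.316667 + 0.013278 = 15.329944
  N ⇒ keep positive
  λ: 35′ + 4.2″ = 35.07000′; 154 + 35.07000/60 = 154.584500
  W ⇒ negate
Point 2:
  Lat: 14° + 53/60 + 3.6/3600 = 14 + 0.883333 + 0.001000 = 14.884333
  N → positive
  Longitude: 10′ + 23.7″ = 10.39500′; 126 + 10.39500/60 = 126.173250
  W ⇒ negate
Point 3:
  Lat: 44° + 49/60 + 45/3600 = 44 + 0.816667 + 0.012500 = 44.829167
  N → positive
  Lon: 20° + 2/60 + 2/3600 = 20 + 0.033333 + 0.000556 = 20.033889
  E ⇒ keep positive
Point 4:
  Lat: 65 + 24.5116/60 = 65.408527
  hemisphere S, so the sign is −
  Longitude: 136 + 3.396/60 = 136.056600
  hemisphere W, so the sign is −
Point 5:
  Latitude: 49.0546′ = 0.817577°; total 5.817577
  N ⇒ keep positive
  Lon: 0 + 8.667/60 = 0.144450
  E ⇒ keep positive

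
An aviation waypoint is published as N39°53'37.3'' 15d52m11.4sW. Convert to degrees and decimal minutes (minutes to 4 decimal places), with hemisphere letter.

Latitude: 53 + 37.3/60 = 53.621667′
λ: seconds/60 = 0.19000; minutes = 52 + 0.19000 = 52.190000

39° 53.6217′ N, 15° 52.1900′ W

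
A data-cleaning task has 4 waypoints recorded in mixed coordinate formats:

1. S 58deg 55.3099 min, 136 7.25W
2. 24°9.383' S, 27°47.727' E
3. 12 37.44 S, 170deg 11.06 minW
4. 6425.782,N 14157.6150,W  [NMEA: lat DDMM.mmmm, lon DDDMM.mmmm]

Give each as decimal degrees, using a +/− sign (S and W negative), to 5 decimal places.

Point 1:
  Lat: 55.3099′ = 0.921832°; total 58.921832
  S → negative
  Lon: 7.25′ = 0.120833°; total 136.120833
  W → negative
Point 2:
  Latitude: 24 + 9.383/60 = 24.156383
  S → negative
  Lon: 27 + 47.727/60 = 27.795450
  E → positive
Point 3:
  Lat: 37.44′ = 0.624000°; total 12.624000
  S → negative
  Longitude: 170 + 11.06/60 = 170.184333
  hemisphere W, so the sign is −
Point 4:
  φ: degrees = first 2 digits = 64, minutes = 25.782; 64 + 25.782/60 = 64.429700
  N ⇒ keep positive
  Lon: degrees = first 3 digits = 141, minutes = 57.615; 141 + 57.615/60 = 141.960250
  W ⇒ negate

1. -58.92183, -136.12083
2. -24.15638, 27.79545
3. -12.62400, -170.18433
4. 64.42970, -141.96025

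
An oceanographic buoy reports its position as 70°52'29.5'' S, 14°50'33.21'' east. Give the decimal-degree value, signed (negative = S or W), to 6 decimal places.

Latitude: 70° + 52/60 + 29.5/3600 = 70 + 0.866667 + 0.008194 = 70.8748611
S ⇒ negate
Lon: 14° + 50/60 + 33.21/3600 = 14 + 0.833333 + 0.009225 = 14.8425583
E ⇒ keep positive

-70.874861, 14.842558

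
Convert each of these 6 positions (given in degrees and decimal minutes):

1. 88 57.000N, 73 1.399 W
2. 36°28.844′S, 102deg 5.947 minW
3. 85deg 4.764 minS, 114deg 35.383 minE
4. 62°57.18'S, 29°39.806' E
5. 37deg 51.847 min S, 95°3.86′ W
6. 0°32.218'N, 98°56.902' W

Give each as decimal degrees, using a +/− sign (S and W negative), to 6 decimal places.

Point 1:
  Lat: 88 + 57/60 = 88.9500000
  N ⇒ keep positive
  Lon: 1.399′ = 0.023317°; total 73.0233167
  W ⇒ negate
Point 2:
  Latitude: 36 + 28.844/60 = 36.4807333
  hemisphere S, so the sign is −
  Lon: 102 + 5.947/60 = 102.0991167
  W ⇒ negate
Point 3:
  Lat: 4.764′ = 0.079400°; total 85.0794000
  S ⇒ negate
  Lon: 35.383′ = 0.589717°; total 114.5897167
  E ⇒ keep positive
Point 4:
  Latitude: 62 + 57.18/60 = 62.9530000
  S → negative
  λ: 29 + 39.806/60 = 29.6634333
  E → positive
Point 5:
  φ: 37 + 51.847/60 = 37.8641167
  S ⇒ negate
  Lon: 3.86′ = 0.064333°; total 95.0643333
  hemisphere W, so the sign is −
Point 6:
  φ: 32.218′ = 0.536967°; total 0.5369667
  N ⇒ keep positive
  Longitude: 56.902′ = 0.948367°; total 98.9483667
  W → negative

1. 88.950000, -73.023317
2. -36.480733, -102.099117
3. -85.079400, 114.589717
4. -62.953000, 29.663433
5. -37.864117, -95.064333
6. 0.536967, -98.948367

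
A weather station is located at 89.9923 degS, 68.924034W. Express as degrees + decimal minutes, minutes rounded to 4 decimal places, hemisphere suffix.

89° 59.5380′ S, 68° 55.4420′ W

φ: fractional part 0.992300 → 59.538000 minutes
λ: minutes = (68.924034 − 68) × 60 = 55.442040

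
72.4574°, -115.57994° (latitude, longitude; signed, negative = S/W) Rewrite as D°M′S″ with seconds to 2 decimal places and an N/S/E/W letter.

Latitude: 0.457400° → 27.44400′; 0.44400 × 60 = 26.6400″
Longitude is negative → W; |value| = 115.579940
Longitude: whole degrees 115; 34.79640′ → 34′ and 47.7840″

72°27′26.64″ N, 115°34′47.78″ W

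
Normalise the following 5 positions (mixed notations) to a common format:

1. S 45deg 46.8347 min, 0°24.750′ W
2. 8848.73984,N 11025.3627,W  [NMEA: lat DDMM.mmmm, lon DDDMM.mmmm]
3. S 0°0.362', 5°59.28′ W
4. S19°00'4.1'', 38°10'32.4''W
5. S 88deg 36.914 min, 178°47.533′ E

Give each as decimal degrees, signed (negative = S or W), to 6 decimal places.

1. -45.780578, -0.412500
2. 88.812331, -110.422712
3. -0.006033, -5.988000
4. -19.001139, -38.175667
5. -88.615233, 178.792217

Point 1:
  φ: 45 + 46.8347/60 = 45.7805783
  hemisphere S, so the sign is −
  λ: 0 + 24.75/60 = 0.4125000
  W ⇒ negate
Point 2:
  Lat: split at 2 digits → 88° and 48.73984′; 88 + 48.73984/60 = 88.8123307
  N ⇒ keep positive
  λ: split at 3 digits → 110° and 25.3627′; 110 + 25.3627/60 = 110.4227117
  hemisphere W, so the sign is −
Point 3:
  Lat: 0.362′ = 0.006033°; total 0.0060333
  hemisphere S, so the sign is −
  Lon: 5 + 59.28/60 = 5.9880000
  hemisphere W, so the sign is −
Point 4:
  φ: 19 + 0/60 + 4.1/3600 = 19.0011389
  S → negative
  Lon: 38 + 10/60 + 32.4/3600 = 38.1756667
  hemisphere W, so the sign is −
Point 5:
  φ: 88 + 36.914/60 = 88.6152333
  hemisphere S, so the sign is −
  Lon: 178 + 47.533/60 = 178.7922167
  E → positive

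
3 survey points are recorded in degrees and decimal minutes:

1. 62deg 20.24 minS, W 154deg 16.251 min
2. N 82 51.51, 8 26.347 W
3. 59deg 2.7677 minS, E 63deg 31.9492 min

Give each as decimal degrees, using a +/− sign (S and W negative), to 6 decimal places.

1. -62.337333, -154.270850
2. 82.858500, -8.439117
3. -59.046128, 63.532487

Point 1:
  Lat: 20.24′ = 0.337333°; total 62.3373333
  S ⇒ negate
  Longitude: 154 + 16.251/60 = 154.2708500
  W ⇒ negate
Point 2:
  φ: 51.51′ = 0.858500°; total 82.8585000
  N → positive
  λ: 26.347′ = 0.439117°; total 8.4391167
  hemisphere W, so the sign is −
Point 3:
  Latitude: 59 + 2.7677/60 = 59.0461283
  S ⇒ negate
  Longitude: 63 + 31.9492/60 = 63.5324867
  E → positive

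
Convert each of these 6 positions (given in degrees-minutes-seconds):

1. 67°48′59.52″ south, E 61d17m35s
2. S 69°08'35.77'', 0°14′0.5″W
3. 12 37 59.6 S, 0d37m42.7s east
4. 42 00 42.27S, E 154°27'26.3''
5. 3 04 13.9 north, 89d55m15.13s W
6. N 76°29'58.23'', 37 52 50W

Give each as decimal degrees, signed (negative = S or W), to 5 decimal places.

Point 1:
  Latitude: 48′ + 59.52″ = 48.99200′; 67 + 48.99200/60 = 67.816533
  S → negative
  Longitude: 61° + 17/60 + 35/3600 = 61 + 0.283333 + 0.009722 = 61.293056
  E → positive
Point 2:
  Lat: 8′ + 35.77″ = 8.59617′; 69 + 8.59617/60 = 69.143269
  hemisphere S, so the sign is −
  Lon: 0 + 14/60 + 0.5/3600 = 0.233472
  hemisphere W, so the sign is −
Point 3:
  Lat: 12 + 37/60 + 59.6/3600 = 12.633222
  S ⇒ negate
  Longitude: 0° + 37/60 + 42.7/3600 = 0 + 0.616667 + 0.011861 = 0.628528
  E → positive
Point 4:
  Latitude: 0′ + 42.27″ = 0.70450′; 42 + 0.70450/60 = 42.011742
  hemisphere S, so the sign is −
  λ: 154 + 27/60 + 26.3/3600 = 154.457306
  E ⇒ keep positive
Point 5:
  Lat: 3 + 4/60 + 13.9/3600 = 3.070528
  N ⇒ keep positive
  Lon: 89 + 55/60 + 15.13/3600 = 89.920869
  hemisphere W, so the sign is −
Point 6:
  Lat: 76° + 29/60 + 58.23/3600 = 76 + 0.483333 + 0.016175 = 76.499508
  N → positive
  Longitude: 37 + 52/60 + 50/3600 = 37.880556
  W → negative

1. -67.81653, 61.29306
2. -69.14327, -0.23347
3. -12.63322, 0.62853
4. -42.01174, 154.45731
5. 3.07053, -89.92087
6. 76.49951, -37.88056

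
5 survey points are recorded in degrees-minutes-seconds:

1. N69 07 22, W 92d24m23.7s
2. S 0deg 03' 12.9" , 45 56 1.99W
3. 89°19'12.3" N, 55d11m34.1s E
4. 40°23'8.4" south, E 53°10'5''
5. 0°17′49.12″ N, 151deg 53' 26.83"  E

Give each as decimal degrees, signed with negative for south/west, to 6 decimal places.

1. 69.122778, -92.406583
2. -0.053583, -45.933886
3. 89.320083, 55.192806
4. -40.385667, 53.168056
5. 0.296978, 151.890786

Point 1:
  Latitude: 69 + 7/60 + 22/3600 = 69.1227778
  N ⇒ keep positive
  Longitude: 24′ + 23.7″ = 24.39500′; 92 + 24.39500/60 = 92.4065833
  W ⇒ negate
Point 2:
  φ: 0 + 3/60 + 12.9/3600 = 0.0535833
  S ⇒ negate
  λ: 56′ + 1.99″ = 56.03317′; 45 + 56.03317/60 = 45.9338861
  W ⇒ negate
Point 3:
  Latitude: 89 + 19/60 + 12.3/3600 = 89.3200833
  N → positive
  Longitude: 11′ + 34.1″ = 11.56833′; 55 + 11.56833/60 = 55.1928056
  E → positive
Point 4:
  φ: 23′ + 8.4″ = 23.14000′; 40 + 23.14000/60 = 40.3856667
  hemisphere S, so the sign is −
  λ: 53° + 10/60 + 5/3600 = 53 + 0.166667 + 0.001389 = 53.1680556
  E → positive
Point 5:
  Latitude: 17′ + 49.12″ = 17.81867′; 0 + 17.81867/60 = 0.2969778
  N ⇒ keep positive
  Longitude: 151 + 53/60 + 26.83/3600 = 151.8907861
  E → positive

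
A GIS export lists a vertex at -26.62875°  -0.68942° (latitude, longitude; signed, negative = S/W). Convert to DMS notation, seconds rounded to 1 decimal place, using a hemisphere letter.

26°37′43.5″ S, 0°41′21.9″ W

Latitude is negative → S; |value| = 26.628750
Latitude: whole degrees 26; 37.72500′ → 37′ and 43.500″
Longitude is negative → W; |value| = 0.689420
λ: whole degrees 0; 41.36520′ → 41′ and 21.912″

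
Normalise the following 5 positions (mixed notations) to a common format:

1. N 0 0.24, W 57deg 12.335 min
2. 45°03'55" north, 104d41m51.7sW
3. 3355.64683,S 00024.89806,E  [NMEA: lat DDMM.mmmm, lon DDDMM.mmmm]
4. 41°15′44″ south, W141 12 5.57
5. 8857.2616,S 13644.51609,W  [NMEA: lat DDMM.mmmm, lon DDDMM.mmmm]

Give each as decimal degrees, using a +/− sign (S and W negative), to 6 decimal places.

1. 0.004000, -57.205583
2. 45.065278, -104.697694
3. -33.927447, 0.414968
4. -41.262222, -141.201547
5. -88.954360, -136.741935

Point 1:
  φ: 0 + 0.24/60 = 0.0040000
  N ⇒ keep positive
  λ: 57 + 12.335/60 = 57.2055833
  W → negative
Point 2:
  Lat: 45 + 3/60 + 55/3600 = 45.0652778
  N → positive
  λ: 41′ + 51.7″ = 41.86167′; 104 + 41.86167/60 = 104.6976944
  W ⇒ negate
Point 3:
  Lat: split at 2 digits → 33° and 55.64683′; 33 + 55.64683/60 = 33.9274472
  S → negative
  Longitude: split at 3 digits → 000° and 24.89806′; 0 + 24.89806/60 = 0.4149677
  E → positive
Point 4:
  φ: 15′ + 44″ = 15.73333′; 41 + 15.73333/60 = 41.2622222
  hemisphere S, so the sign is −
  Longitude: 141° + 12/60 + 5.57/3600 = 141 + 0.200000 + 0.001547 = 141.2015472
  W → negative
Point 5:
  Lat: split at 2 digits → 88° and 57.2616′; 88 + 57.2616/60 = 88.9543600
  S ⇒ negate
  Lon: split at 3 digits → 136° and 44.51609′; 136 + 44.51609/60 = 136.7419348
  W → negative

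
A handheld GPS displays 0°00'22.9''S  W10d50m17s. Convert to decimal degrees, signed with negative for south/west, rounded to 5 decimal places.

-0.00636, -10.83806

Lat: 0° + 0/60 + 22.9/3600 = 0 + 0.000000 + 0.006361 = 0.006361
S → negative
Lon: 50′ + 17″ = 50.28333′; 10 + 50.28333/60 = 10.838056
W → negative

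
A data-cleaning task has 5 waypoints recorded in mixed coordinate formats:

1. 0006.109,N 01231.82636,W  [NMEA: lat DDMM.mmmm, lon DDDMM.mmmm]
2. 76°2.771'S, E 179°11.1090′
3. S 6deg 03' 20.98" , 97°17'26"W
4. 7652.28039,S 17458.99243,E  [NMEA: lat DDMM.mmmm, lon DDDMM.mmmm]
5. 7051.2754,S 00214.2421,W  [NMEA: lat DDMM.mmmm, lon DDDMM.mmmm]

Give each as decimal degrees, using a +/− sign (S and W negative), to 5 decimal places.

Point 1:
  Lat: split at 2 digits → 00° and 6.109′; 0 + 6.109/60 = 0.101817
  N → positive
  λ: degrees = first 3 digits = 12, minutes = 31.82636; 12 + 31.82636/60 = 12.530439
  W → negative
Point 2:
  Lat: 2.771′ = 0.046183°; total 76.046183
  S → negative
  λ: 179 + 11.109/60 = 179.185150
  E → positive
Point 3:
  φ: 6 + 3/60 + 20.98/3600 = 6.055828
  S ⇒ negate
  λ: 17′ + 26″ = 17.43333′; 97 + 17.43333/60 = 97.290556
  hemisphere W, so the sign is −
Point 4:
  Lat: split at 2 digits → 76° and 52.28039′; 76 + 52.28039/60 = 76.871340
  S ⇒ negate
  Longitude: split at 3 digits → 174° and 58.99243′; 174 + 58.99243/60 = 174.983207
  E → positive
Point 5:
  φ: degrees = first 2 digits = 70, minutes = 51.2754; 70 + 51.2754/60 = 70.854590
  hemisphere S, so the sign is −
  Lon: degrees = first 3 digits = 2, minutes = 14.2421; 2 + 14.2421/60 = 2.237368
  hemisphere W, so the sign is −

1. 0.10182, -12.53044
2. -76.04618, 179.18515
3. -6.05583, -97.29056
4. -76.87134, 174.98321
5. -70.85459, -2.23737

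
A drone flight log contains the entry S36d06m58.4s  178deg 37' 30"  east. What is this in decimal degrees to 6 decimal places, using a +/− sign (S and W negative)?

φ: 6′ + 58.4″ = 6.97333′; 36 + 6.97333/60 = 36.1162222
S ⇒ negate
λ: 178 + 37/60 + 30/3600 = 178.6250000
E → positive

-36.116222, 178.625000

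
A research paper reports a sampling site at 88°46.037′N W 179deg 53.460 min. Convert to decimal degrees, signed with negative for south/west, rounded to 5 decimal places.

88.76728, -179.89100

φ: 88 + 46.037/60 = 88.767283
N → positive
Longitude: 179 + 53.46/60 = 179.891000
hemisphere W, so the sign is −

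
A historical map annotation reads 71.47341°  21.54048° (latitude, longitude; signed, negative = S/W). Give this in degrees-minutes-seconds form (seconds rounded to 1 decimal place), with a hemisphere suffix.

71°28′24.3″ N, 21°32′25.7″ E

φ: 0.473410 × 60 = 28.40460′ → 28′, remainder × 60 = 24.276″
λ: whole degrees 21; 32.42880′ → 32′ and 25.728″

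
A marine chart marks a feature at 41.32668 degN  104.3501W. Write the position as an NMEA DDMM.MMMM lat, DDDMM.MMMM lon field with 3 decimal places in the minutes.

Latitude: fractional part 0.326680 → 19.60080 minutes
λ: minutes = (104.350100 − 104) × 60 = 21.00600

4119.601,N / 10421.006,W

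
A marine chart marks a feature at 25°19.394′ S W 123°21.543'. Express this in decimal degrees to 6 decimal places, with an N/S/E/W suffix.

25.323233° S, 123.359050° W

Lat: 25 + 19.394/60 = 25.3232333
Longitude: 123 + 21.543/60 = 123.3590500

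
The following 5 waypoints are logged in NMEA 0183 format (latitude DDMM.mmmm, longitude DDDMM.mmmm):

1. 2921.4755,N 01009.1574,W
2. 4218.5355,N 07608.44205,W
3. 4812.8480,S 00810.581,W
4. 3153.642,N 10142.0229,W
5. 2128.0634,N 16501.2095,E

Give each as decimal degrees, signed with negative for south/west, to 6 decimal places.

1. 29.357925, -10.152623
2. 42.308925, -76.140701
3. -48.214133, -8.176350
4. 31.894033, -101.700382
5. 21.467723, 165.020158

Point 1:
  Lat: split at 2 digits → 29° and 21.4755′; 29 + 21.4755/60 = 29.3579250
  N ⇒ keep positive
  Longitude: degrees = first 3 digits = 10, minutes = 9.1574; 10 + 9.1574/60 = 10.1526233
  hemisphere W, so the sign is −
Point 2:
  Lat: degrees = first 2 digits = 42, minutes = 18.5355; 42 + 18.5355/60 = 42.3089250
  N → positive
  Lon: degrees = first 3 digits = 76, minutes = 8.44205; 76 + 8.44205/60 = 76.1407008
  hemisphere W, so the sign is −
Point 3:
  Latitude: degrees = first 2 digits = 48, minutes = 12.848; 48 + 12.848/60 = 48.2141333
  hemisphere S, so the sign is −
  λ: degrees = first 3 digits = 8, minutes = 10.581; 8 + 10.581/60 = 8.1763500
  W ⇒ negate
Point 4:
  φ: split at 2 digits → 31° and 53.642′; 31 + 53.642/60 = 31.8940333
  N ⇒ keep positive
  λ: degrees = first 3 digits = 101, minutes = 42.0229; 101 + 42.0229/60 = 101.7003817
  hemisphere W, so the sign is −
Point 5:
  φ: degrees = first 2 digits = 21, minutes = 28.0634; 21 + 28.0634/60 = 21.4677233
  N ⇒ keep positive
  Lon: degrees = first 3 digits = 165, minutes = 1.2095; 165 + 1.2095/60 = 165.0201583
  E → positive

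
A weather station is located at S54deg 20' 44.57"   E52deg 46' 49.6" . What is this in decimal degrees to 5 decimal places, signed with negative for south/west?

Lat: 20′ + 44.57″ = 20.74283′; 54 + 20.74283/60 = 54.345714
S ⇒ negate
Longitude: 46′ + 49.6″ = 46.82667′; 52 + 46.82667/60 = 52.780444
E → positive

-54.34571, 52.78044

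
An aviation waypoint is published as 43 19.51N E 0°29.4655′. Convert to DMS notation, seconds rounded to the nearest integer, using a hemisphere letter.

43°19′31″ N, 0°29′28″ E

Latitude: 19.51000′ → 19′ and 0.51000 × 60 = 30.60″
λ: 29.46550′ → 29′ and 0.46550 × 60 = 27.93″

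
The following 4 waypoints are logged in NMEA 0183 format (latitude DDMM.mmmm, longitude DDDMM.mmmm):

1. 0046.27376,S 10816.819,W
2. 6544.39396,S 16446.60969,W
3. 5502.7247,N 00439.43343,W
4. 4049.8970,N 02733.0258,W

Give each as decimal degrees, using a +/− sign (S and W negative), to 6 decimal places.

1. -0.771229, -108.280317
2. -65.739899, -164.776828
3. 55.045412, -4.657224
4. 40.831617, -27.550430

Point 1:
  φ: degrees = first 2 digits = 0, minutes = 46.27376; 0 + 46.27376/60 = 0.7712293
  S → negative
  Lon: split at 3 digits → 108° and 16.819′; 108 + 16.819/60 = 108.2803167
  W ⇒ negate
Point 2:
  φ: split at 2 digits → 65° and 44.39396′; 65 + 44.39396/60 = 65.7398993
  hemisphere S, so the sign is −
  Longitude: degrees = first 3 digits = 164, minutes = 46.60969; 164 + 46.60969/60 = 164.7768282
  W → negative
Point 3:
  φ: degrees = first 2 digits = 55, minutes = 2.7247; 55 + 2.7247/60 = 55.0454117
  N ⇒ keep positive
  Longitude: split at 3 digits → 004° and 39.43343′; 4 + 39.43343/60 = 4.6572238
  W ⇒ negate
Point 4:
  Latitude: split at 2 digits → 40° and 49.897′; 40 + 49.897/60 = 40.8316167
  N ⇒ keep positive
  Longitude: split at 3 digits → 027° and 33.0258′; 27 + 33.0258/60 = 27.5504300
  W ⇒ negate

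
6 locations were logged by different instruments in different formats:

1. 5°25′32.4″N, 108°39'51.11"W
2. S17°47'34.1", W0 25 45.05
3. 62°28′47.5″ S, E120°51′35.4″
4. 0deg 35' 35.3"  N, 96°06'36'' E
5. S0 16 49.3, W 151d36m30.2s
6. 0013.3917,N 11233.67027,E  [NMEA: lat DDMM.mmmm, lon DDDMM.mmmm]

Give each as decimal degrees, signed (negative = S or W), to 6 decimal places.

1. 5.425667, -108.664197
2. -17.792806, -0.429181
3. -62.479861, 120.859833
4. 0.593139, 96.110000
5. -0.280361, -151.608389
6. 0.223195, 112.561171

Point 1:
  Latitude: 25′ + 32.4″ = 25.54000′; 5 + 25.54000/60 = 5.4256667
  N → positive
  λ: 108° + 39/60 + 51.11/3600 = 108 + 0.650000 + 0.014197 = 108.6641972
  hemisphere W, so the sign is −
Point 2:
  Lat: 17 + 47/60 + 34.1/3600 = 17.7928056
  hemisphere S, so the sign is −
  Lon: 0° + 25/60 + 45.05/3600 = 0 + 0.416667 + 0.012514 = 0.4291806
  W → negative
Point 3:
  Latitude: 62 + 28/60 + 47.5/3600 = 62.4798611
  hemisphere S, so the sign is −
  Longitude: 120 + 51/60 + 35.4/3600 = 120.8598333
  E → positive
Point 4:
  φ: 0° + 35/60 + 35.3/3600 = 0 + 0.583333 + 0.009806 = 0.5931389
  N ⇒ keep positive
  Longitude: 96° + 6/60 + 36/3600 = 96 + 0.100000 + 0.010000 = 96.1100000
  E ⇒ keep positive
Point 5:
  Lat: 0° + 16/60 + 49.3/3600 = 0 + 0.266667 + 0.013694 = 0.2803611
  S → negative
  λ: 151 + 36/60 + 30.2/3600 = 151.6083889
  W ⇒ negate
Point 6:
  φ: split at 2 digits → 00° and 13.3917′; 0 + 13.3917/60 = 0.2231950
  N → positive
  Longitude: degrees = first 3 digits = 112, minutes = 33.67027; 112 + 33.67027/60 = 112.5611712
  E ⇒ keep positive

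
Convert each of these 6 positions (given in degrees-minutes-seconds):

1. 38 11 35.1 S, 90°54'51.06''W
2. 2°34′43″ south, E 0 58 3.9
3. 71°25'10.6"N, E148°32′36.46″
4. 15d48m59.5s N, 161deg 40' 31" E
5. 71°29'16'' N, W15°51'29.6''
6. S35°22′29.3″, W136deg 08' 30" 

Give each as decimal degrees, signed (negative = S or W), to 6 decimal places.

1. -38.193083, -90.914183
2. -2.578611, 0.967750
3. 71.419611, 148.543461
4. 15.816528, 161.675278
5. 71.487778, -15.858222
6. -35.374806, -136.141667

Point 1:
  Lat: 38 + 11/60 + 35.1/3600 = 38.1930833
  S → negative
  λ: 54′ + 51.06″ = 54.85100′; 90 + 54.85100/60 = 90.9141833
  W ⇒ negate
Point 2:
  Lat: 2 + 34/60 + 43/3600 = 2.5786111
  S → negative
  Lon: 58′ + 3.9″ = 58.06500′; 0 + 58.06500/60 = 0.9677500
  E ⇒ keep positive
Point 3:
  Lat: 71 + 25/60 + 10.6/3600 = 71.4196111
  N ⇒ keep positive
  λ: 148° + 32/60 + 36.46/3600 = 148 + 0.533333 + 0.010128 = 148.5434611
  E → positive
Point 4:
  φ: 15° + 48/60 + 59.5/3600 = 15 + 0.800000 + 0.016528 = 15.8165278
  N ⇒ keep positive
  Longitude: 40′ + 31″ = 40.51667′; 161 + 40.51667/60 = 161.6752778
  E ⇒ keep positive
Point 5:
  φ: 71 + 29/60 + 16/3600 = 71.4877778
  N ⇒ keep positive
  λ: 15 + 51/60 + 29.6/3600 = 15.8582222
  W ⇒ negate
Point 6:
  φ: 35 + 22/60 + 29.3/3600 = 35.3748056
  S → negative
  Lon: 8′ + 30″ = 8.50000′; 136 + 8.50000/60 = 136.1416667
  W → negative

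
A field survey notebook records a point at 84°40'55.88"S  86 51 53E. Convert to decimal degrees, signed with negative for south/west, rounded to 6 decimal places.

-84.682189, 86.864722

Lat: 84 + 40/60 + 55.88/3600 = 84.6821889
S → negative
Lon: 86° + 51/60 + 53/3600 = 86 + 0.850000 + 0.014722 = 86.8647222
E → positive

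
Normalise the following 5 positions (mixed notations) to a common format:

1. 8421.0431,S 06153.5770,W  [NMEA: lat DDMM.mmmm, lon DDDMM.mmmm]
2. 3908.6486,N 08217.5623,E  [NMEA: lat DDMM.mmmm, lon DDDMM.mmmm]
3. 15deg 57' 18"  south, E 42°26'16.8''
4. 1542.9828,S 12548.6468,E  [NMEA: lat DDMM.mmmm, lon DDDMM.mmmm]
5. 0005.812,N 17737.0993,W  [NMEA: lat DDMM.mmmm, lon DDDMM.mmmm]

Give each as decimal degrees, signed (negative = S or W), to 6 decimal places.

1. -84.350718, -61.892950
2. 39.144143, 82.292705
3. -15.955000, 42.438000
4. -15.716380, 125.810780
5. 0.096867, -177.618322

Point 1:
  Latitude: degrees = first 2 digits = 84, minutes = 21.0431; 84 + 21.0431/60 = 84.3507183
  hemisphere S, so the sign is −
  Lon: split at 3 digits → 061° and 53.577′; 61 + 53.577/60 = 61.8929500
  hemisphere W, so the sign is −
Point 2:
  Lat: split at 2 digits → 39° and 8.6486′; 39 + 8.6486/60 = 39.1441433
  N → positive
  Longitude: split at 3 digits → 082° and 17.5623′; 82 + 17.5623/60 = 82.2927050
  E → positive
Point 3:
  Lat: 15 + 57/60 + 18/3600 = 15.9550000
  S ⇒ negate
  Lon: 26′ + 16.8″ = 26.28000′; 42 + 26.28000/60 = 42.4380000
  E → positive
Point 4:
  φ: degrees = first 2 digits = 15, minutes = 42.9828; 15 + 42.9828/60 = 15.7163800
  S → negative
  Longitude: degrees = first 3 digits = 125, minutes = 48.6468; 125 + 48.6468/60 = 125.8107800
  E ⇒ keep positive
Point 5:
  Lat: degrees = first 2 digits = 0, minutes = 5.812; 0 + 5.812/60 = 0.0968667
  N → positive
  Lon: split at 3 digits → 177° and 37.0993′; 177 + 37.0993/60 = 177.6183217
  hemisphere W, so the sign is −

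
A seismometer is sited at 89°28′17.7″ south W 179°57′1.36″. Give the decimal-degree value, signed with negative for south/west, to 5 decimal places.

-89.47158, -179.95038

Latitude: 28′ + 17.7″ = 28.29500′; 89 + 28.29500/60 = 89.471583
hemisphere S, so the sign is −
Longitude: 179° + 57/60 + 1.36/3600 = 179 + 0.950000 + 0.000378 = 179.950378
W ⇒ negate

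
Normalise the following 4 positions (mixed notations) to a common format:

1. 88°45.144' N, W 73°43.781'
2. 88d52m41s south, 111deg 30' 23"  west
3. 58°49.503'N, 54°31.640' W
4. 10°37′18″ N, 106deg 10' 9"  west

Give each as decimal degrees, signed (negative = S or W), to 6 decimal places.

Point 1:
  Latitude: 45.144′ = 0.752400°; total 88.7524000
  N → positive
  Lon: 73 + 43.781/60 = 73.7296833
  W → negative
Point 2:
  Lat: 88° + 52/60 + 41/3600 = 88 + 0.866667 + 0.011389 = 88.8780556
  hemisphere S, so the sign is −
  Lon: 111 + 30/60 + 23/3600 = 111.5063889
  W ⇒ negate
Point 3:
  φ: 58 + 49.503/60 = 58.8250500
  N → positive
  Longitude: 31.64′ = 0.527333°; total 54.5273333
  W → negative
Point 4:
  Latitude: 10° + 37/60 + 18/3600 = 10 + 0.616667 + 0.005000 = 10.6216667
  N ⇒ keep positive
  Longitude: 106 + 10/60 + 9/3600 = 106.1691667
  W → negative

1. 88.752400, -73.729683
2. -88.878056, -111.506389
3. 58.825050, -54.527333
4. 10.621667, -106.169167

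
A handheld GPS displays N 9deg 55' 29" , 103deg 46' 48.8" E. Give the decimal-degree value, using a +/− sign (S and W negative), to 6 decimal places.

9.924722, 103.780222

Lat: 9 + 55/60 + 29/3600 = 9.9247222
N ⇒ keep positive
λ: 103 + 46/60 + 48.8/3600 = 103.7802222
E → positive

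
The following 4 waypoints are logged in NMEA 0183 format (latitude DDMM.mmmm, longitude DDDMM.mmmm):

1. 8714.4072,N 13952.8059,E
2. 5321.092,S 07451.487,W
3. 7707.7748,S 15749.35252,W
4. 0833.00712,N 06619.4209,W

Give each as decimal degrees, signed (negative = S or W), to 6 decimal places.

Point 1:
  Latitude: split at 2 digits → 87° and 14.4072′; 87 + 14.4072/60 = 87.2401200
  N → positive
  Longitude: degrees = first 3 digits = 139, minutes = 52.8059; 139 + 52.8059/60 = 139.8800983
  E ⇒ keep positive
Point 2:
  Latitude: split at 2 digits → 53° and 21.092′; 53 + 21.092/60 = 53.3515333
  hemisphere S, so the sign is −
  Longitude: split at 3 digits → 074° and 51.487′; 74 + 51.487/60 = 74.8581167
  hemisphere W, so the sign is −
Point 3:
  Lat: split at 2 digits → 77° and 7.7748′; 77 + 7.7748/60 = 77.1295800
  S → negative
  λ: degrees = first 3 digits = 157, minutes = 49.35252; 157 + 49.35252/60 = 157.8225420
  W ⇒ negate
Point 4:
  φ: split at 2 digits → 08° and 33.00712′; 8 + 33.00712/60 = 8.5501187
  N ⇒ keep positive
  λ: split at 3 digits → 066° and 19.4209′; 66 + 19.4209/60 = 66.3236817
  hemisphere W, so the sign is −

1. 87.240120, 139.880098
2. -53.351533, -74.858117
3. -77.129580, -157.822542
4. 8.550119, -66.323682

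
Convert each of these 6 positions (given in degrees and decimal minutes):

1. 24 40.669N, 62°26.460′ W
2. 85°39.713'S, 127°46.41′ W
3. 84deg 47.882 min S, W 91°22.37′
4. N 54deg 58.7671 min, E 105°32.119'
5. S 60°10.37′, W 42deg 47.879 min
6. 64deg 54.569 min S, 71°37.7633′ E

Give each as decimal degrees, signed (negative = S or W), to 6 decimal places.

Point 1:
  φ: 24 + 40.669/60 = 24.6778167
  N ⇒ keep positive
  λ: 62 + 26.46/60 = 62.4410000
  hemisphere W, so the sign is −
Point 2:
  Latitude: 85 + 39.713/60 = 85.6618833
  S → negative
  Lon: 46.41′ = 0.773500°; total 127.7735000
  W ⇒ negate
Point 3:
  Latitude: 47.882′ = 0.798033°; total 84.7980333
  S → negative
  Lon: 22.37′ = 0.372833°; total 91.3728333
  W ⇒ negate
Point 4:
  Latitude: 58.7671′ = 0.979452°; total 54.9794517
  N → positive
  λ: 32.119′ = 0.535317°; total 105.5353167
  E ⇒ keep positive
Point 5:
  φ: 10.37′ = 0.172833°; total 60.1728333
  hemisphere S, so the sign is −
  Longitude: 42 + 47.879/60 = 42.7979833
  hemisphere W, so the sign is −
Point 6:
  φ: 54.569′ = 0.909483°; total 64.9094833
  hemisphere S, so the sign is −
  λ: 71 + 37.7633/60 = 71.6293883
  E → positive

1. 24.677817, -62.441000
2. -85.661883, -127.773500
3. -84.798033, -91.372833
4. 54.979452, 105.535317
5. -60.172833, -42.797983
6. -64.909483, 71.629388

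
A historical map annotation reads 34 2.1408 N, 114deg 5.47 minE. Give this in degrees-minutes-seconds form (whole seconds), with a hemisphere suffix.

34°02′8″ N, 114°05′28″ E

Lat: 2.14080′ → 2′ and 0.14080 × 60 = 8.45″
λ: fractional minutes 0.47000 × 60 = 28.20″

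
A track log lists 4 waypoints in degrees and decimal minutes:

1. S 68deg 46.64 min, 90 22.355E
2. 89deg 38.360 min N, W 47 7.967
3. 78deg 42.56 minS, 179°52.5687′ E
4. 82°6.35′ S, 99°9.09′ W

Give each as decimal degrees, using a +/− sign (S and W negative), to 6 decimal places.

1. -68.777333, 90.372583
2. 89.639333, -47.132783
3. -78.709333, 179.876145
4. -82.105833, -99.151500

Point 1:
  Latitude: 46.64′ = 0.777333°; total 68.7773333
  S ⇒ negate
  Longitude: 22.355′ = 0.372583°; total 90.3725833
  E ⇒ keep positive
Point 2:
  Lat: 89 + 38.36/60 = 89.6393333
  N → positive
  λ: 7.967′ = 0.132783°; total 47.1327833
  hemisphere W, so the sign is −
Point 3:
  Lat: 42.56′ = 0.709333°; total 78.7093333
  S ⇒ negate
  Longitude: 52.5687′ = 0.876145°; total 179.8761450
  E → positive
Point 4:
  φ: 82 + 6.35/60 = 82.1058333
  S ⇒ negate
  Lon: 9.09′ = 0.151500°; total 99.1515000
  W ⇒ negate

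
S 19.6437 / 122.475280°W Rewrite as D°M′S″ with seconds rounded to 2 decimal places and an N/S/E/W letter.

19°38′37.32″ S, 122°28′31.01″ W

Lat: 0.643700 × 60 = 38.62200′ → 38′, remainder × 60 = 37.3200″
λ: 0.475280 × 60 = 28.51680′ → 28′, remainder × 60 = 31.0080″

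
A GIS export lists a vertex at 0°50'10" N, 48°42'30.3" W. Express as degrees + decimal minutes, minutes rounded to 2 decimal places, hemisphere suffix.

Lat: seconds/60 = 0.16667; minutes = 50 + 0.16667 = 50.1667
λ: 42 + 30.3/60 = 42.5050′

0° 50.17′ N, 48° 42.51′ W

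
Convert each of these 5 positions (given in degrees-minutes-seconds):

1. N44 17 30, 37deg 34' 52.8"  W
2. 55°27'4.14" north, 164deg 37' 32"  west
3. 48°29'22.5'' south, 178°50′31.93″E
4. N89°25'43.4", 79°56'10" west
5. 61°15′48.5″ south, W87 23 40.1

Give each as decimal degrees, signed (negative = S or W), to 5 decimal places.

1. 44.29167, -37.58133
2. 55.45115, -164.62556
3. -48.48958, 178.84220
4. 89.42872, -79.93611
5. -61.26347, -87.39447

Point 1:
  φ: 44 + 17/60 + 30/3600 = 44.291667
  N ⇒ keep positive
  λ: 37° + 34/60 + 52.8/3600 = 37 + 0.566667 + 0.014667 = 37.581333
  hemisphere W, so the sign is −
Point 2:
  Lat: 55 + 27/60 + 4.14/3600 = 55.451150
  N → positive
  Longitude: 164 + 37/60 + 32/3600 = 164.625556
  W → negative
Point 3:
  Lat: 48° + 29/60 + 22.5/3600 = 48 + 0.483333 + 0.006250 = 48.489583
  hemisphere S, so the sign is −
  Longitude: 178 + 50/60 + 31.93/3600 = 178.842203
  E → positive
Point 4:
  Latitude: 89° + 25/60 + 43.4/3600 = 89 + 0.416667 + 0.012056 = 89.428722
  N → positive
  λ: 79 + 56/60 + 10/3600 = 79.936111
  hemisphere W, so the sign is −
Point 5:
  Latitude: 61 + 15/60 + 48.5/3600 = 61.263472
  S ⇒ negate
  Longitude: 87 + 23/60 + 40.1/3600 = 87.394472
  hemisphere W, so the sign is −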